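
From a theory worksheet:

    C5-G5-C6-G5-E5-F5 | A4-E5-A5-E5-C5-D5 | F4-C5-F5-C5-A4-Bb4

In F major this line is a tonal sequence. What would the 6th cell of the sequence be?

G3 D4 G4 D4 Bb3 C4

Unit = 6 notes; the statements start on C5, A4, F4, moving down a 3rd each time.
Extending down a 3rd: D4 → Bb3 → G3.
So cell 6 is G3 D4 G4 D4 Bb3 C4.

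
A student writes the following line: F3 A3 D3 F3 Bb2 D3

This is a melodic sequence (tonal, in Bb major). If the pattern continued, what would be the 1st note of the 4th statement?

G2

Grouping in 2s, the 1st note of each cell is F3, D3, Bb2.
Each moves down a 3rd; the next is G2.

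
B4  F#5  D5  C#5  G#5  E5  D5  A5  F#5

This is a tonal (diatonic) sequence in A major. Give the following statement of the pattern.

E5 B5 G#5

With a 3-note motive the entries are B4, C#5, D5, each up a 2nd from the previous.
From E5 the diatonic shape gives E5 B5 G#5.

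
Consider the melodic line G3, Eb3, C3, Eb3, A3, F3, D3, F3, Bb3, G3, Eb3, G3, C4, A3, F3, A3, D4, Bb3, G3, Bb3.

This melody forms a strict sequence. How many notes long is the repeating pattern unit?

20 notes total. Splitting into 5 groups of 4:
G3 Eb3 C3 Eb3 | A3 F3 D3 F3 | Bb3 G3 Eb3 G3 | C4 A3 F3 A3 | D4 Bb3 G3 Bb3
Each cell is the previous one up a 2nd — so the unit is 4 notes.

4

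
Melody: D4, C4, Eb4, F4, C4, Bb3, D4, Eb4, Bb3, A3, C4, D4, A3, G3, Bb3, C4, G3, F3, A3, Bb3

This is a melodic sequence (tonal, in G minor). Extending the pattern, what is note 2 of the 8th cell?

C3

Grouping in 4s, the 2nd note of each cell is C4, Bb3, A3, G3, F3.
Carrying that down a 2nd forward: Eb3 → D3 → C3.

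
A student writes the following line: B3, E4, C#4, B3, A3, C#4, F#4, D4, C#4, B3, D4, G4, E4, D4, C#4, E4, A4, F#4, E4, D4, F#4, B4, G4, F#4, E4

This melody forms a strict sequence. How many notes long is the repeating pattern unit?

5

Try groups of 5 (5 cells in 25 notes):
B3 E4 C#4 B3 A3 | C#4 F#4 D4 C#4 B3 | D4 G4 E4 D4 C#4 | E4 A4 F#4 E4 D4 | F#4 B4 G4 F#4 E4
That's a consistent up a 2nd shift per cell, and no other grouping gives one.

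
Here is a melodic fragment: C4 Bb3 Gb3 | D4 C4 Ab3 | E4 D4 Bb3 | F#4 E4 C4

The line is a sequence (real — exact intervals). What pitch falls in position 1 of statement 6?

With 3-note cells, note 1 of each statement runs C4, D4, E4, F#4.
Each moves up a 2nd. Continuing: G#4 → A#4.

A#4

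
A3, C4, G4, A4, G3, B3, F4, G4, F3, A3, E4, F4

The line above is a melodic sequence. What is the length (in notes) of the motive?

4

There are 12 notes; a 4-note unit gives 3 cells:
A3 C4 G4 A4 | G3 B3 F4 G4 | F3 A3 E4 F4
Each cell is the previous one down a 2nd — so the unit is 4 notes.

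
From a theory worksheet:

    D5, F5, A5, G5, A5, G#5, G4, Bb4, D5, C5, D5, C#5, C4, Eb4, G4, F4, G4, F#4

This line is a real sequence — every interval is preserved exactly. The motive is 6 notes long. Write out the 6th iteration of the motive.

Eb2 Gb2 Bb2 Ab2 Bb2 A2

Taking 6-note groups, the heads are D5, G4, C4: the pattern moves down a 5th.
Continuing the starts: F3 → Bb2 → Eb2.
Statement 6 starts on Eb2 and keeps the same exact contour: Eb2 Gb2 Bb2 Ab2 Bb2 A2.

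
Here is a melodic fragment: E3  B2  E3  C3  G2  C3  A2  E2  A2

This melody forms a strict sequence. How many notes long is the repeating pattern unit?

3

9 notes total. Splitting into 3 groups of 3:
E3 B2 E3 | C3 G2 C3 | A2 E2 A2
Each cell is the previous one down a 3rd — so the unit is 3 notes.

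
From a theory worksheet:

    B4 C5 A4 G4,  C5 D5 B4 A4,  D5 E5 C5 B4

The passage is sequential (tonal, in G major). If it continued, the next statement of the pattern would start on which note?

The 4-note cells begin on B4, C5, D5 — each up a 2nd from the last.
One more step up a 2nd gives E5.

E5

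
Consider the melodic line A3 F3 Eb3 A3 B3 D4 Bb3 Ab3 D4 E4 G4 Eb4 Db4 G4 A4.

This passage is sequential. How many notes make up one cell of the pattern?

5

Try groups of 5 (3 cells in 15 notes):
A3 F3 Eb3 A3 B3 | D4 Bb3 Ab3 D4 E4 | G4 Eb4 Db4 G4 A4
Each cell is the previous one up a 4th — so the unit is 5 notes.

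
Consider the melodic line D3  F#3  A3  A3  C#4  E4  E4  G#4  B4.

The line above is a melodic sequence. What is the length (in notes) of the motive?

9 notes total. Splitting into 3 groups of 3:
D3 F#3 A3 | A3 C#4 E4 | E4 G#4 B4
Each cell is the previous one up a 5th — so the unit is 3 notes.

3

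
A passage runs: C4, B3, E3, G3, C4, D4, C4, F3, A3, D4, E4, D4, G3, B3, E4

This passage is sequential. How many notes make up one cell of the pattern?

5

Try groups of 5 (3 cells in 15 notes):
C4 B3 E3 G3 C4 | D4 C4 F3 A3 D4 | E4 D4 G3 B3 E4
That's a consistent up a 2nd shift per cell, and no other grouping gives one.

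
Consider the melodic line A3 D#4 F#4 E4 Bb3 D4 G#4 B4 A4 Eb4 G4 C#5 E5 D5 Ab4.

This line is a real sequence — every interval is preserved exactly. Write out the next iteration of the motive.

Unit = 5 notes; the statements start on A3, D4, G4, moving up a 4th each time.
From C5 the exact shape gives C5 F#5 A5 G5 Db5.

C5 F#5 A5 G5 Db5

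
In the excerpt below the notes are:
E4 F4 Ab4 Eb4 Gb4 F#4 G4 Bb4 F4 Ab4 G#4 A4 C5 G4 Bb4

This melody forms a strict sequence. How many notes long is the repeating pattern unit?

15 notes total. Splitting into 3 groups of 5:
E4 F4 Ab4 Eb4 Gb4 | F#4 G4 Bb4 F4 Ab4 | G#4 A4 C5 G4 Bb4
That's a consistent up a 2nd shift per cell, and no other grouping gives one.

5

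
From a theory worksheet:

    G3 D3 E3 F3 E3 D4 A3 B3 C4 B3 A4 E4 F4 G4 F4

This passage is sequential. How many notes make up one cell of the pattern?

5

There are 15 notes; a 5-note unit gives 3 cells:
G3 D3 E3 F3 E3 | D4 A3 B3 C4 B3 | A4 E4 F4 G4 F4
That's a consistent up a 5th shift per cell, and no other grouping gives one.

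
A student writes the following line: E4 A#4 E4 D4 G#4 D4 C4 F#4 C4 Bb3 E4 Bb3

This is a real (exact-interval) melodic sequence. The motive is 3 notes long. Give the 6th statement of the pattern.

Gb3 C4 Gb3

Taking 3-note groups, the heads are E4, D4, C4, Bb3: the pattern moves down a 2nd.
Continuing the starts: Ab3 → Gb3.
So cell 6 is Gb3 C4 Gb3.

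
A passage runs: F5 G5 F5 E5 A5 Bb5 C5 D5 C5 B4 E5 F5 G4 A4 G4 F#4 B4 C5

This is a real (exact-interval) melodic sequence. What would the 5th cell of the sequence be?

A3 B3 A3 G#3 C#4 D4

With a 6-note motive the entries are F5, C5, G4, each down a 4th from the previous.
Carrying on: D4 → A3.
Statement 5 starts on A3 and keeps the same exact contour: A3 B3 A3 G#3 C#4 D4.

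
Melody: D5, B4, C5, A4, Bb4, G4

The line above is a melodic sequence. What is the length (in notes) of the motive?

2

There are 6 notes; a 2-note unit gives 3 cells:
D5 B4 | C5 A4 | Bb4 G4
Every group is a transposition down a 2nd of the one before; no shorter unit works.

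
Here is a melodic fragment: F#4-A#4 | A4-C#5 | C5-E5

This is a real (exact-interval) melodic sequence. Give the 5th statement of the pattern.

With a 2-note motive the entries are F#4, A4, C5, each up a 3rd from the previous.
Extending up a 3rd: Eb5 → Gb5.
So cell 5 is Gb5 Bb5.

Gb5 Bb5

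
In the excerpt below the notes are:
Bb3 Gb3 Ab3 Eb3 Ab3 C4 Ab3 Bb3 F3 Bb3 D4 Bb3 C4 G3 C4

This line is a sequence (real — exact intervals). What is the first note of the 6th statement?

G#4

Taking 5-note groups, the heads are Bb3, C4, D4: the pattern moves up a 2nd.
Continuing: E4 → F#4 → G#4. Statement 6 starts on G#4.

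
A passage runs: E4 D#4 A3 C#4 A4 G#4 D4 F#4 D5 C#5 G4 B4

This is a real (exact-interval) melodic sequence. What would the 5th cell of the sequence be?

With a 4-note motive the entries are E4, A4, D5, each up a 4th from the previous.
Carrying on: G5 → C6.
So cell 5 is C6 B5 F5 A5.

C6 B5 F5 A5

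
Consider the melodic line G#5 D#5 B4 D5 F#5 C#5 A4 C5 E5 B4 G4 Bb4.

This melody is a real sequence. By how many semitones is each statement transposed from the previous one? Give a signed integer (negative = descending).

-2

Unit = 4 notes; the statements start on G#5, F#5, E5, moving down a 2nd each time.
G#5→F#5 is 78 − 80 = -2 semitones.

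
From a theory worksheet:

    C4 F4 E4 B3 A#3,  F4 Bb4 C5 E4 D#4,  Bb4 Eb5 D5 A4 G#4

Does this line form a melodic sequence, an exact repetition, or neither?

Note 3 of cell 2 is C5; if this were a sequence it would be A4. No unit length gives a consistent transposition pattern.

neither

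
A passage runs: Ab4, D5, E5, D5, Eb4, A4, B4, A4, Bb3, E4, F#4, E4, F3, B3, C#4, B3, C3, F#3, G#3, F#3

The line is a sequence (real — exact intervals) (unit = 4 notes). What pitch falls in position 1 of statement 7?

The unit is 4 notes. Position-1 pitches of the 5 shown cells: Ab4, Eb4, Bb3, F3, C3.
Extending down a 4th: G2 → D2.

D2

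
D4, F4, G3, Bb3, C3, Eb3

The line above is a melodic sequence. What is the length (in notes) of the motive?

Try groups of 2 (3 cells in 6 notes):
D4 F4 | G3 Bb3 | C3 Eb3
That's a consistent down a 5th shift per cell, and no other grouping gives one.

2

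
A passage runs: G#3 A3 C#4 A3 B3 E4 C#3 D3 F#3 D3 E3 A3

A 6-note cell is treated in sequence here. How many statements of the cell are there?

12 notes in groups of 6 gives 12/6 = 2 statements.
Starts: G#3, C#3 — each down a 5th.

2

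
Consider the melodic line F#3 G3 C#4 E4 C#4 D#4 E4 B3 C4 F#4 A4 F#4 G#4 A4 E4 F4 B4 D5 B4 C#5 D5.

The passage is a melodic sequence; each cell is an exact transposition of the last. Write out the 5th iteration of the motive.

D5 Eb5 A5 C6 A5 B5 C6

The 7-note cells begin on F#3, B3, E4 — each up a 4th from the last.
Carrying on: A4 → D5.
Statement 5 starts on D5 and keeps the same exact contour: D5 Eb5 A5 C6 A5 B5 C6.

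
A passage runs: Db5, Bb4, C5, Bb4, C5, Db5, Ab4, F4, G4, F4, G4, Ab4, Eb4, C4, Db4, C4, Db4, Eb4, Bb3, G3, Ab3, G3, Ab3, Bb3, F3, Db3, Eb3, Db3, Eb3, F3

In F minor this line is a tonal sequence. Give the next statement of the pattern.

The 6-note cells begin on Db5, Ab4, Eb4, Bb3, F3 — each down a 4th from the last.
So cell 6 is C3 Ab2 Bb2 Ab2 Bb2 C3.

C3 Ab2 Bb2 Ab2 Bb2 C3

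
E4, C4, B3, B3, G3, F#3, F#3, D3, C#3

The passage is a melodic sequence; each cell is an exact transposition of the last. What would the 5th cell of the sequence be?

With a 3-note motive the entries are E4, B3, F#3, each down a 4th from the previous.
Extending down a 4th: C#3 → G#2.
From G#2 the exact shape gives G#2 E2 D#2.

G#2 E2 D#2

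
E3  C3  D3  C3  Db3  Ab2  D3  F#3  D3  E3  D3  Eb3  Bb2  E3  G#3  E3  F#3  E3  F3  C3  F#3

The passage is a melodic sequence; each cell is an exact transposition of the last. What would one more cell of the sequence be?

A#3 F#3 G#3 F#3 G3 D3 G#3

Unit = 7 notes; the statements start on E3, F#3, G#3, moving up a 2nd each time.
Statement 4 starts on A#3 and keeps the same exact contour: A#3 F#3 G#3 F#3 G3 D3 G#3.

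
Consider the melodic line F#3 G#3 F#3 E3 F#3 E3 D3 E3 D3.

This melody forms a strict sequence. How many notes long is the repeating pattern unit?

3

Try groups of 3 (3 cells in 9 notes):
F#3 G#3 F#3 | E3 F#3 E3 | D3 E3 D3
Each cell is the previous one down a 2nd — so the unit is 3 notes.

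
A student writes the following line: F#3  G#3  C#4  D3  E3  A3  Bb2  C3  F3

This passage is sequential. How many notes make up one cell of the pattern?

3

There are 9 notes; a 3-note unit gives 3 cells:
F#3 G#3 C#4 | D3 E3 A3 | Bb2 C3 F3
Every group is a transposition down a 3rd of the one before; no shorter unit works.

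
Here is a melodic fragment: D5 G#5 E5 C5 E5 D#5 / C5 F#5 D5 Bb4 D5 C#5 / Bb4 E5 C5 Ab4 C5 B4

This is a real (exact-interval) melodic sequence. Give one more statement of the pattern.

Ab4 D5 Bb4 Gb4 Bb4 A4

Unit = 6 notes; the statements start on D5, C5, Bb4, moving down a 2nd each time.
Statement 4 starts on Ab4 and keeps the same exact contour: Ab4 D5 Bb4 Gb4 Bb4 A4.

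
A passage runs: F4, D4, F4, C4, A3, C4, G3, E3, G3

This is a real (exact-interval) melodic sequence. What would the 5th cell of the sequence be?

A2 F#2 A2

Unit = 3 notes; the statements start on F4, C4, G3, moving down a 4th each time.
Extending down a 4th: D3 → A2.
So cell 5 is A2 F#2 A2.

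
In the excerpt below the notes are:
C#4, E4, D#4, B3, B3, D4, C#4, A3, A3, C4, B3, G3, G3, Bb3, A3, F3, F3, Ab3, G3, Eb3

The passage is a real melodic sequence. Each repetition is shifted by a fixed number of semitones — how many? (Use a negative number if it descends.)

Taking 4-note groups, the heads are C#4, B3, A3, G3, F3: the pattern moves down a 2nd.
Counting half-steps from C#4 to B3: -2.

-2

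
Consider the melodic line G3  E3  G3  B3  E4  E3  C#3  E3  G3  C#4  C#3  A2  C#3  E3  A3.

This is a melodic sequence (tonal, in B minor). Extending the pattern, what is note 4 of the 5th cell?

A2

Grouping in 5s, the 4th note of each cell is B3, G3, E3.
Carrying that down a 3rd forward: C#3 → A2.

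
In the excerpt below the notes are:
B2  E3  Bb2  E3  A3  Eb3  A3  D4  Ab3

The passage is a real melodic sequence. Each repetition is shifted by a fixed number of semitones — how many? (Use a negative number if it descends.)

The 3-note cells begin on B2, E3, A3 — each up a 4th from the last.
Counting half-steps from B2 to E3: 5.

5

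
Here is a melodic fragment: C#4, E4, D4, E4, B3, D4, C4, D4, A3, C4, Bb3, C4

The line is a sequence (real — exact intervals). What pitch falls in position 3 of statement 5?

Gb3

The unit is 4 notes. Position-3 pitches of the 3 shown cells: D4, C4, Bb3.
Extending down a 2nd: Ab3 → Gb3.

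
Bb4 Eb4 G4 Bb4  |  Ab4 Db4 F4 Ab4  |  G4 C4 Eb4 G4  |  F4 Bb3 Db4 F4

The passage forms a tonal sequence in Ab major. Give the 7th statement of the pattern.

C4 F3 Ab3 C4

With a 4-note motive the entries are Bb4, Ab4, G4, F4, each down a 2nd from the previous.
Extending down a 2nd: Eb4 → Db4 → C4.
From C4 the diatonic shape gives C4 F3 Ab3 C4.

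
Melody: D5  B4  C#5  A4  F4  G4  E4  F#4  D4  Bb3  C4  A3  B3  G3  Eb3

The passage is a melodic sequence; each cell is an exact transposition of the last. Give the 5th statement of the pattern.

Bb2 G2 A2 F2 Db2

Taking 5-note groups, the heads are D5, G4, C4: the pattern moves down a 5th.
Continuing the starts: F3 → Bb2.
So cell 5 is Bb2 G2 A2 F2 Db2.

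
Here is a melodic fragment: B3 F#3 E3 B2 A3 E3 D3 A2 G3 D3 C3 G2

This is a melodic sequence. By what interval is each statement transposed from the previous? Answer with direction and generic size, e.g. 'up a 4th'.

down a 2nd

The 4-note cells begin on B3, A3, G3 — each down a 2nd from the last.
B3 to A3 is down a 2nd.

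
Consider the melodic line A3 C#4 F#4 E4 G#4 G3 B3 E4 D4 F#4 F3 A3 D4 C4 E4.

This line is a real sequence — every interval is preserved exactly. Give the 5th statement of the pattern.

With a 5-note motive the entries are A3, G3, F3, each down a 2nd from the previous.
Continuing the starts: Eb3 → Db3.
So cell 5 is Db3 F3 Bb3 Ab3 C4.

Db3 F3 Bb3 Ab3 C4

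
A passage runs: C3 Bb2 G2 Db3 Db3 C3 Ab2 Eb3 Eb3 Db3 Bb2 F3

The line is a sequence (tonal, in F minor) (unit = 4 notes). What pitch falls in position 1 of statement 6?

With 4-note cells, note 1 of each statement runs C3, Db3, Eb3.
Each moves up a 2nd. Continuing: F3 → G3 → Ab3.

Ab3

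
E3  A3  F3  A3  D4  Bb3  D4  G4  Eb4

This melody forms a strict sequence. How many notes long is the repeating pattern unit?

3

Try groups of 3 (3 cells in 9 notes):
E3 A3 F3 | A3 D4 Bb3 | D4 G4 Eb4
That's a consistent up a 4th shift per cell, and no other grouping gives one.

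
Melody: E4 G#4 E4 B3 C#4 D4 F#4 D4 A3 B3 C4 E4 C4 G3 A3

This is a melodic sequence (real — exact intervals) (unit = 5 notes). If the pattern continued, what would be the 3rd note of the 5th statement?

Grouping in 5s, the 3rd note of each cell is E4, D4, C4.
Each moves down a 2nd. Continuing: Bb3 → Ab3.

Ab3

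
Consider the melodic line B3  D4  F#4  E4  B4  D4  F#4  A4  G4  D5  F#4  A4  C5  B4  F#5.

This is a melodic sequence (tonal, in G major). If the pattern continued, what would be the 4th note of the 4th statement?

D5

Grouping in 5s, the 4th note of each cell is E4, G4, B4.
Each moves up a 3rd; the next is D5.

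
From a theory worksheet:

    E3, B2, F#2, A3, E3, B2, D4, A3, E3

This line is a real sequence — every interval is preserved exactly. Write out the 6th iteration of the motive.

F5 C5 G4

Unit = 3 notes; the statements start on E3, A3, D4, moving up a 4th each time.
Continuing the starts: G4 → C5 → F5.
Statement 6 starts on F5 and keeps the same exact contour: F5 C5 G4.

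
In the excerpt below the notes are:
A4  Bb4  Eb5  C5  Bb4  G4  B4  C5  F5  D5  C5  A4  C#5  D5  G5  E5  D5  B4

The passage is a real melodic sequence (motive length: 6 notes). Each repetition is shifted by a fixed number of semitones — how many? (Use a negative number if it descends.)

Taking 6-note groups, the heads are A4, B4, C#5: the pattern moves up a 2nd.
Counting half-steps from A4 to B4: 2.

2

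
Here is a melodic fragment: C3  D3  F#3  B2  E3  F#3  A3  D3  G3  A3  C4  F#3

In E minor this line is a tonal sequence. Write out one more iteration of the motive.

The 4-note cells begin on C3, E3, G3 — each up a 3rd from the last.
From B3 the diatonic shape gives B3 C4 E4 A3.

B3 C4 E4 A3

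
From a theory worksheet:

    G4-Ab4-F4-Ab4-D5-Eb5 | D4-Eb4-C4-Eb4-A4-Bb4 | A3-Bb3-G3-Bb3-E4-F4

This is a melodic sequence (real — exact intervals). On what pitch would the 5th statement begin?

B2

The 6-note cells begin on G4, D4, A3 — each down a 4th from the last.
Continuing: E3 → B2. Statement 5 starts on B2.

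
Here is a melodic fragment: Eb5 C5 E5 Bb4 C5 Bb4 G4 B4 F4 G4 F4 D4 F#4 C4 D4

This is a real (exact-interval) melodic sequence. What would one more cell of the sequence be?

With a 5-note motive the entries are Eb5, Bb4, F4, each down a 4th from the previous.
Statement 4 starts on C4 and keeps the same exact contour: C4 A3 C#4 G3 A3.

C4 A3 C#4 G3 A3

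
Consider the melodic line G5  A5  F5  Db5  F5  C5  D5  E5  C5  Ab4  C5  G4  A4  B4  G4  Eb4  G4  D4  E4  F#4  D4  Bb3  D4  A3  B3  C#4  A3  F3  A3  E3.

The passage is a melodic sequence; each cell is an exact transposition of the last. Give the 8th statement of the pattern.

Taking 6-note groups, the heads are G5, D5, A4, E4, B3: the pattern moves down a 4th.
Carrying on: F#3 → C#3 → G#2.
From G#2 the exact shape gives G#2 A#2 F#2 D2 F#2 C#2.

G#2 A#2 F#2 D2 F#2 C#2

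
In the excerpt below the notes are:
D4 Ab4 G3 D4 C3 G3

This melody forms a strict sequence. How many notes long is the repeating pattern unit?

6 notes total. Splitting into 3 groups of 2:
D4 Ab4 | G3 D4 | C3 G3
Each cell is the previous one down a 5th — so the unit is 2 notes.

2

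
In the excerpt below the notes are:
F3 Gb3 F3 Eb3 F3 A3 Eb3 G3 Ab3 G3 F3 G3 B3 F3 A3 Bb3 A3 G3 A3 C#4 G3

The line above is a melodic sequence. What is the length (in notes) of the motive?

21 notes total. Splitting into 3 groups of 7:
F3 Gb3 F3 Eb3 F3 A3 Eb3 | G3 Ab3 G3 F3 G3 B3 F3 | A3 Bb3 A3 G3 A3 C#4 G3
That's a consistent up a 2nd shift per cell, and no other grouping gives one.

7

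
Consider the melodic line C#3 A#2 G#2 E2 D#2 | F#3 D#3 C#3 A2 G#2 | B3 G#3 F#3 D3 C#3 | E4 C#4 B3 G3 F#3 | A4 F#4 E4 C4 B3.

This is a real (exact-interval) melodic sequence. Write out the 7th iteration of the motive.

The 5-note cells begin on C#3, F#3, B3, E4, A4 — each up a 4th from the last.
Carrying on: D5 → G5.
From G5 the exact shape gives G5 E5 D5 Bb4 A4.

G5 E5 D5 Bb4 A4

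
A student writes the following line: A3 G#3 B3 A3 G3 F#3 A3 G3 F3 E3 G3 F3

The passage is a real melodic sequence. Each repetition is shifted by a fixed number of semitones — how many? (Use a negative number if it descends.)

The 4-note cells begin on A3, G3, F3 — each down a 2nd from the last.
A3→G3 is 55 − 57 = -2 semitones.

-2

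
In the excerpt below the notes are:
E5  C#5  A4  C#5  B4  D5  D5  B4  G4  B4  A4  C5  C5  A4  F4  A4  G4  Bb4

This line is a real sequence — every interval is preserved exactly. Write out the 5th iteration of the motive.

Unit = 6 notes; the statements start on E5, D5, C5, moving down a 2nd each time.
Carrying on: Bb4 → Ab4.
Statement 5 starts on Ab4 and keeps the same exact contour: Ab4 F4 Db4 F4 Eb4 Gb4.

Ab4 F4 Db4 F4 Eb4 Gb4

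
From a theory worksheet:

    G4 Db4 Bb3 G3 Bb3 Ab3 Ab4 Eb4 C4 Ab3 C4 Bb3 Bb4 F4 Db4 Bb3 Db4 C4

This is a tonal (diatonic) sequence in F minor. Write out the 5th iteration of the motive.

Db5 Ab4 F4 Db4 F4 Eb4

Taking 6-note groups, the heads are G4, Ab4, Bb4: the pattern moves up a 2nd.
Continuing the starts: C5 → Db5.
From Db5 the diatonic shape gives Db5 Ab4 F4 Db4 F4 Eb4.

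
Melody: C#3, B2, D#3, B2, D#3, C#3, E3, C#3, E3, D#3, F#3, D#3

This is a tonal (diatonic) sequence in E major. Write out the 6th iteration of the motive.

A3 G#3 B3 G#3

With a 4-note motive the entries are C#3, D#3, E3, each up a 2nd from the previous.
Carrying on: F#3 → G#3 → A3.
So cell 6 is A3 G#3 B3 G#3.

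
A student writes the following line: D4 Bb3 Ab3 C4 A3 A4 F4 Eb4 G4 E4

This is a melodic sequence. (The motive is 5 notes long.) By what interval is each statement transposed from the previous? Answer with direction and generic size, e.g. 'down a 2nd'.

up a 5th

The 5-note cells begin on D4, A4 — each up a 5th from the last.
From D4 to A4: up a 5th.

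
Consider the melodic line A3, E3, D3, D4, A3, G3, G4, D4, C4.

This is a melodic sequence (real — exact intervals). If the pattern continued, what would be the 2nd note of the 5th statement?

C5

With 3-note cells, note 2 of each statement runs E3, A3, D4.
Carrying that up a 4th forward: G4 → C5.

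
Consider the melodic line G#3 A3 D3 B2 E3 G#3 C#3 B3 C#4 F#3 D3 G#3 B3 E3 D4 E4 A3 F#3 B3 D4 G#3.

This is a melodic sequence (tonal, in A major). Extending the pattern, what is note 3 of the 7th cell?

B4

Grouping in 7s, the 3rd note of each cell is D3, F#3, A3.
Carrying that up a 3rd forward: C#4 → E4 → G#4 → B4.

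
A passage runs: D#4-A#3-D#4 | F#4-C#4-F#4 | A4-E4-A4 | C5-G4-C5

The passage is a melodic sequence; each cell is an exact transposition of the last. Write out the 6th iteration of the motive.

Gb5 Db5 Gb5

The 3-note cells begin on D#4, F#4, A4, C5 — each up a 3rd from the last.
Carrying on: Eb5 → Gb5.
So cell 6 is Gb5 Db5 Gb5.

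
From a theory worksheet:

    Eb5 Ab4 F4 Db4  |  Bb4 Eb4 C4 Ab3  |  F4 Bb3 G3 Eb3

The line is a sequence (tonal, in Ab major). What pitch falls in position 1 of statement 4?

C4

Grouping in 4s, the 1st note of each cell is Eb5, Bb4, F4.
Each moves down a 4th; the next is C4.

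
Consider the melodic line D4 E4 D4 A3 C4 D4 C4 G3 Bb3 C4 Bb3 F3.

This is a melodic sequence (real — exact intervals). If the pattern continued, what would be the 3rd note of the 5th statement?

Gb3

With 4-note cells, note 3 of each statement runs D4, C4, Bb3.
Each moves down a 2nd. Continuing: Ab3 → Gb3.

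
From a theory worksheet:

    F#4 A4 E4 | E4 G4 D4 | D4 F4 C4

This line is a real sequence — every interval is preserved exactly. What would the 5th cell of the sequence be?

Bb3 Db4 Ab3

Taking 3-note groups, the heads are F#4, E4, D4: the pattern moves down a 2nd.
Carrying on: C4 → Bb3.
Statement 5 starts on Bb3 and keeps the same exact contour: Bb3 Db4 Ab3.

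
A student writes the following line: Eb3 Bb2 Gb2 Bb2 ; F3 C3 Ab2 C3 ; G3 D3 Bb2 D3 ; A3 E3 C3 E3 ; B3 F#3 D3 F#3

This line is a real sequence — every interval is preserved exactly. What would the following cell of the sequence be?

C#4 G#3 E3 G#3

Unit = 4 notes; the statements start on Eb3, F3, G3, A3, B3, moving up a 2nd each time.
Statement 6 starts on C#4 and keeps the same exact contour: C#4 G#3 E3 G#3.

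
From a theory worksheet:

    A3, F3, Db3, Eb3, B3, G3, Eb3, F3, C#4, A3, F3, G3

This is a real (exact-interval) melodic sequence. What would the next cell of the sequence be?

D#4 B3 G3 A3

The 4-note cells begin on A3, B3, C#4 — each up a 2nd from the last.
Statement 4 starts on D#4 and keeps the same exact contour: D#4 B3 G3 A3.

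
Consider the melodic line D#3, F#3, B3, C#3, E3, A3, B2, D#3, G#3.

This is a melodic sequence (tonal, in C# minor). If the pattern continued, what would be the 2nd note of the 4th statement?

C#3

The unit is 3 notes. Position-2 pitches of the 3 shown cells: F#3, E3, D#3.
From D#3, down a 2nd gives C#3.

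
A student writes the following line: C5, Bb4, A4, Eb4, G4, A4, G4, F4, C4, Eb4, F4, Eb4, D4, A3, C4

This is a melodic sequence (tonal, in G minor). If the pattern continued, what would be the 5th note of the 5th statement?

Grouping in 5s, the 5th note of each cell is G4, Eb4, C4.
Each moves down a 3rd. Continuing: A3 → F3.

F3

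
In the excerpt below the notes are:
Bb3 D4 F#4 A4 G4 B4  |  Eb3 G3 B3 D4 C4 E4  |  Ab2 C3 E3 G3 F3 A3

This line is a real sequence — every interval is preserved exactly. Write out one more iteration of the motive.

Db2 F2 A2 C3 Bb2 D3

Unit = 6 notes; the statements start on Bb3, Eb3, Ab2, moving down a 5th each time.
From Db2 the exact shape gives Db2 F2 A2 C3 Bb2 D3.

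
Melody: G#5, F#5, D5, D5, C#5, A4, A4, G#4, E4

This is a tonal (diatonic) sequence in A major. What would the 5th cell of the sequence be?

B3 A3 F#3

Taking 3-note groups, the heads are G#5, D5, A4: the pattern moves down a 4th.
Extending down a 4th: E4 → B3.
So cell 5 is B3 A3 F#3.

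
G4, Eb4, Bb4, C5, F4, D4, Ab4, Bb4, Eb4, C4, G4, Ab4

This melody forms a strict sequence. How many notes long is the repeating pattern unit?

4

12 notes total. Splitting into 3 groups of 4:
G4 Eb4 Bb4 C5 | F4 D4 Ab4 Bb4 | Eb4 C4 G4 Ab4
Each cell is the previous one down a 2nd — so the unit is 4 notes.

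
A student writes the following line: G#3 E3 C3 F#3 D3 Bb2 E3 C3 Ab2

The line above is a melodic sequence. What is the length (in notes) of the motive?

3

There are 9 notes; a 3-note unit gives 3 cells:
G#3 E3 C3 | F#3 D3 Bb2 | E3 C3 Ab2
Each cell is the previous one down a 2nd — so the unit is 3 notes.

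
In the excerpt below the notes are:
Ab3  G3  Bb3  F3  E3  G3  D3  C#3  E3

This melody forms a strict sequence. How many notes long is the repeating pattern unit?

3

9 notes total. Splitting into 3 groups of 3:
Ab3 G3 Bb3 | F3 E3 G3 | D3 C#3 E3
Every group is a transposition down a 3rd of the one before; no shorter unit works.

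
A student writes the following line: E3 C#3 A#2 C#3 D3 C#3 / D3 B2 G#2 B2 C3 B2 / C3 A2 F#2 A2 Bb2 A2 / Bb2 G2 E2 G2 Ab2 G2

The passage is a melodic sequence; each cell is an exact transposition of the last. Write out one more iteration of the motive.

Unit = 6 notes; the statements start on E3, D3, C3, Bb2, moving down a 2nd each time.
From Ab2 the exact shape gives Ab2 F2 D2 F2 Gb2 F2.

Ab2 F2 D2 F2 Gb2 F2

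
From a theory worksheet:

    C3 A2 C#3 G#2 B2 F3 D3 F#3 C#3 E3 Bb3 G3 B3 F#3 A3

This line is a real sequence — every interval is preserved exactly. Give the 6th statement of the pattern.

Db5 Bb4 D5 A4 C5

The 5-note cells begin on C3, F3, Bb3 — each up a 4th from the last.
Continuing the starts: Eb4 → Ab4 → Db5.
Statement 6 starts on Db5 and keeps the same exact contour: Db5 Bb4 D5 A4 C5.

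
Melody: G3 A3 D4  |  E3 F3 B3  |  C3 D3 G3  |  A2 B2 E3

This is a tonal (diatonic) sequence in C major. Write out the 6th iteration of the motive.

Unit = 3 notes; the statements start on G3, E3, C3, A2, moving down a 3rd each time.
Continuing the starts: F2 → D2.
From D2 the diatonic shape gives D2 E2 A2.

D2 E2 A2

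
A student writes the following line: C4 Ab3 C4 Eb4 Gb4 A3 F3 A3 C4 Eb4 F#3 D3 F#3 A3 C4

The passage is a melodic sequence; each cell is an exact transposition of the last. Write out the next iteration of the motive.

D#3 B2 D#3 F#3 A3

Taking 5-note groups, the heads are C4, A3, F#3: the pattern moves down a 3rd.
So cell 4 is D#3 B2 D#3 F#3 A3.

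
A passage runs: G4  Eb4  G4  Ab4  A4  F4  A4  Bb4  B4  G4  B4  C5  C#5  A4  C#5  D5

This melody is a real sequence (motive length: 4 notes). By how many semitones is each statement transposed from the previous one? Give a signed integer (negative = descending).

With a 4-note motive the entries are G4, A4, B4, C#5, each up a 2nd from the previous.
G4→A4 is 69 − 67 = 2 semitones.

2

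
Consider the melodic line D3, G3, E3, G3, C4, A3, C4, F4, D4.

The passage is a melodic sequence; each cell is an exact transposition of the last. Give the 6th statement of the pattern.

Eb5 Ab5 F5

Unit = 3 notes; the statements start on D3, G3, C4, moving up a 4th each time.
Continuing the starts: F4 → Bb4 → Eb5.
From Eb5 the exact shape gives Eb5 Ab5 F5.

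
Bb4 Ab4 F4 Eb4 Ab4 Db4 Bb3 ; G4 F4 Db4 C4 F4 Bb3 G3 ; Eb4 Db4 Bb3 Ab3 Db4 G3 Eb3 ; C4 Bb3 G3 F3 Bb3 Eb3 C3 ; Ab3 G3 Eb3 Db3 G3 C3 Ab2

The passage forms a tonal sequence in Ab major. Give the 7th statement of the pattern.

Db3 C3 Ab2 G2 C3 F2 Db2

Unit = 7 notes; the statements start on Bb4, G4, Eb4, C4, Ab3, moving down a 3rd each time.
Continuing the starts: F3 → Db3.
From Db3 the diatonic shape gives Db3 C3 Ab2 G2 C3 F2 Db2.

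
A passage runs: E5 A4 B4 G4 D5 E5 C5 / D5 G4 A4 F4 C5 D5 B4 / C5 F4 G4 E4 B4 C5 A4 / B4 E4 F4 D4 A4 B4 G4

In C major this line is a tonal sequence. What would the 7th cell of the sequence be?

F4 B3 C4 A3 E4 F4 D4

With a 7-note motive the entries are E5, D5, C5, B4, each down a 2nd from the previous.
Continuing the starts: A4 → G4 → F4.
Statement 7 starts on F4 and keeps the same diatonic contour: F4 B3 C4 A3 E4 F4 D4.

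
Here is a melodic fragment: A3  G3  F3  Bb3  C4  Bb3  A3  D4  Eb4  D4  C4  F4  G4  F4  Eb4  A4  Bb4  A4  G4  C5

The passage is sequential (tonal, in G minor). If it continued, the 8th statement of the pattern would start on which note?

With a 4-note motive the entries are A3, C4, Eb4, G4, Bb4, each up a 3rd from the previous.
Extending the heads up a 3rd: D5 → F5 → A5.

A5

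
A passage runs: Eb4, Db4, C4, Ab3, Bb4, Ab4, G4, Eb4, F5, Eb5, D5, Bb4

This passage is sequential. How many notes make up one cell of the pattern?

4

There are 12 notes; a 4-note unit gives 3 cells:
Eb4 Db4 C4 Ab3 | Bb4 Ab4 G4 Eb4 | F5 Eb5 D5 Bb4
Each cell is the previous one up a 5th — so the unit is 4 notes.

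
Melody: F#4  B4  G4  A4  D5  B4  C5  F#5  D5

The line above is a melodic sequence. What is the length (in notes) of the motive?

3

Try groups of 3 (3 cells in 9 notes):
F#4 B4 G4 | A4 D5 B4 | C5 F#5 D5
Each cell is the previous one up a 3rd — so the unit is 3 notes.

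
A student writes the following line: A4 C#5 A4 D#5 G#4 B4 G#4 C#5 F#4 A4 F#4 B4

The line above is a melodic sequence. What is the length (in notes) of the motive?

12 notes total. Splitting into 3 groups of 4:
A4 C#5 A4 D#5 | G#4 B4 G#4 C#5 | F#4 A4 F#4 B4
That's a consistent down a 2nd shift per cell, and no other grouping gives one.

4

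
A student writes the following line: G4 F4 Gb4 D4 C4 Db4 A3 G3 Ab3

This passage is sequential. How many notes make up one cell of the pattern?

Try groups of 3 (3 cells in 9 notes):
G4 F4 Gb4 | D4 C4 Db4 | A3 G3 Ab3
That's a consistent down a 4th shift per cell, and no other grouping gives one.

3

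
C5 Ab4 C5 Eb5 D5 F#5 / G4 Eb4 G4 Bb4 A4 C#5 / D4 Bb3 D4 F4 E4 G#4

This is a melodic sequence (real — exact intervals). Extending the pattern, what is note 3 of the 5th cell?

Grouping in 6s, the 3rd note of each cell is C5, G4, D4.
Carrying that down a 4th forward: A3 → E3.

E3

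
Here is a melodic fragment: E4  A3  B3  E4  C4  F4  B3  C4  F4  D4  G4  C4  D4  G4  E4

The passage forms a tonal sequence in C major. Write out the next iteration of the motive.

A4 D4 E4 A4 F4

The 5-note cells begin on E4, F4, G4 — each up a 2nd from the last.
Statement 4 starts on A4 and keeps the same diatonic contour: A4 D4 E4 A4 F4.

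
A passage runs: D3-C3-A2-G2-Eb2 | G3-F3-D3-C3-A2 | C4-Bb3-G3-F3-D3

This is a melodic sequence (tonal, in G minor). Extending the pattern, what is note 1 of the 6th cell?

Eb5

The unit is 5 notes. Position-1 pitches of the 3 shown cells: D3, G3, C4.
Carrying that up a 4th forward: F4 → Bb4 → Eb5.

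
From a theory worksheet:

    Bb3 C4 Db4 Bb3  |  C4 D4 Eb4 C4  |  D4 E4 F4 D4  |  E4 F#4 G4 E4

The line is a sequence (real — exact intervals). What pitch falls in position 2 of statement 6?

The unit is 4 notes. Position-2 pitches of the 4 shown cells: C4, D4, E4, F#4.
Carrying that up a 2nd forward: G#4 → A#4.

A#4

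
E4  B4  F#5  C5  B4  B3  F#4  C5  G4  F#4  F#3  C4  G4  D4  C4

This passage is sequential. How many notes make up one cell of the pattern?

5

Try groups of 5 (3 cells in 15 notes):
E4 B4 F#5 C5 B4 | B3 F#4 C5 G4 F#4 | F#3 C4 G4 D4 C4
Each cell is the previous one down a 4th — so the unit is 5 notes.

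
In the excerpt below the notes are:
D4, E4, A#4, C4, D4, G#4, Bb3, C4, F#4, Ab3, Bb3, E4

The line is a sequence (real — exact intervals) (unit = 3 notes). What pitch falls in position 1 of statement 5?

Gb3

With 3-note cells, note 1 of each statement runs D4, C4, Bb3, Ab3.
From Ab3, down a 2nd gives Gb3.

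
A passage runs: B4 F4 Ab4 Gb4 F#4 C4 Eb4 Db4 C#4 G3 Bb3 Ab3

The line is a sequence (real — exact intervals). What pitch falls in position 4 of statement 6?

With 4-note cells, note 4 of each statement runs Gb4, Db4, Ab3.
Carrying that down a 4th forward: Eb3 → Bb2 → F2.

F2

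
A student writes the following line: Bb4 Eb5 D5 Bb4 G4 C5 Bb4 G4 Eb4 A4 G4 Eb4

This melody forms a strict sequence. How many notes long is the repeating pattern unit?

4

12 notes total. Splitting into 3 groups of 4:
Bb4 Eb5 D5 Bb4 | G4 C5 Bb4 G4 | Eb4 A4 G4 Eb4
Every group is a transposition down a 3rd of the one before; no shorter unit works.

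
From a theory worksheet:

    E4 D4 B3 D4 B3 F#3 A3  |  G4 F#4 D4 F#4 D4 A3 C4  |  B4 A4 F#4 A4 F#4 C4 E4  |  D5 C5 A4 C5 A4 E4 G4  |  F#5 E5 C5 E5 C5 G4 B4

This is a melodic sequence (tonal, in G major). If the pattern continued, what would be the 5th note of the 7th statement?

G5

With 7-note cells, note 5 of each statement runs B3, D4, F#4, A4, C5.
Each moves up a 3rd. Continuing: E5 → G5.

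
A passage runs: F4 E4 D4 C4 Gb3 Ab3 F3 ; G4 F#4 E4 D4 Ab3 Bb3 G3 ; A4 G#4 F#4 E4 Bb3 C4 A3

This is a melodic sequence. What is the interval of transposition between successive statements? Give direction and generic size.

up a 2nd

Unit = 7 notes; the statements start on F4, G4, A4, moving up a 2nd each time.
From F4 to G4: up a 2nd.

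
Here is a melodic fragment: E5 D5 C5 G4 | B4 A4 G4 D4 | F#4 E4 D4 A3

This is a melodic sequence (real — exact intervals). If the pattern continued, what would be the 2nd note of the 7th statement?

G#2

Grouping in 4s, the 2nd note of each cell is D5, A4, E4.
Extending down a 4th: B3 → F#3 → C#3 → G#2.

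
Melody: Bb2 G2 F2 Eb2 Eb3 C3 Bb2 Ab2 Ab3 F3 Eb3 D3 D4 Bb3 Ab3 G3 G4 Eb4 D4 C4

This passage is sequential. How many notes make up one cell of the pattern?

Try groups of 4 (5 cells in 20 notes):
Bb2 G2 F2 Eb2 | Eb3 C3 Bb2 Ab2 | Ab3 F3 Eb3 D3 | D4 Bb3 Ab3 G3 | G4 Eb4 D4 C4
That's a consistent up a 4th shift per cell, and no other grouping gives one.

4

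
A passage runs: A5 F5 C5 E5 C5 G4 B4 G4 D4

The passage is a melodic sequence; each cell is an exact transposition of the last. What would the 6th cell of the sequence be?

Taking 3-note groups, the heads are A5, E5, B4: the pattern moves down a 4th.
Extending down a 4th: F#4 → C#4 → G#3.
From G#3 the exact shape gives G#3 E3 B2.

G#3 E3 B2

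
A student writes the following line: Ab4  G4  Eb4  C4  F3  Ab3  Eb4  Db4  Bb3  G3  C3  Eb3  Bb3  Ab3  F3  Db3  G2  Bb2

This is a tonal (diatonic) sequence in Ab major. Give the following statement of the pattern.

F3 Eb3 C3 Ab2 Db2 F2

Taking 6-note groups, the heads are Ab4, Eb4, Bb3: the pattern moves down a 4th.
Statement 4 starts on F3 and keeps the same diatonic contour: F3 Eb3 C3 Ab2 Db2 F2.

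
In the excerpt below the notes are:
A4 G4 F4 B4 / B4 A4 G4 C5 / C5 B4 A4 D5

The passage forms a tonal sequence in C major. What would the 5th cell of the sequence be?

E5 D5 C5 F5

Unit = 4 notes; the statements start on A4, B4, C5, moving up a 2nd each time.
Carrying on: D5 → E5.
So cell 5 is E5 D5 C5 F5.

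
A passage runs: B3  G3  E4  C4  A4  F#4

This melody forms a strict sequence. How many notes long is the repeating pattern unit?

2

Try groups of 2 (3 cells in 6 notes):
B3 G3 | E4 C4 | A4 F#4
That's a consistent up a 4th shift per cell, and no other grouping gives one.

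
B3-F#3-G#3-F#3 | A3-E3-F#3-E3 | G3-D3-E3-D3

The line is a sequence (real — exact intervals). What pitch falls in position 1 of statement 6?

Grouping in 4s, the 1st note of each cell is B3, A3, G3.
Extending down a 2nd: F3 → Eb3 → Db3.

Db3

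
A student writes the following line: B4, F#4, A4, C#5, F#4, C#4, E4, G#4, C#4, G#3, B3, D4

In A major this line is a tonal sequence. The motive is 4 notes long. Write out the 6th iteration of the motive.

The 4-note cells begin on B4, F#4, C#4 — each down a 4th from the last.
Continuing the starts: G#3 → D3 → A2.
From A2 the diatonic shape gives A2 E2 G#2 B2.

A2 E2 G#2 B2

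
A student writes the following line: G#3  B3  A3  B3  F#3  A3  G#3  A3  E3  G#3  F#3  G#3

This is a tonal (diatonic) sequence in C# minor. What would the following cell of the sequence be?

D#3 F#3 E3 F#3

Unit = 4 notes; the statements start on G#3, F#3, E3, moving down a 2nd each time.
Statement 4 starts on D#3 and keeps the same diatonic contour: D#3 F#3 E3 F#3.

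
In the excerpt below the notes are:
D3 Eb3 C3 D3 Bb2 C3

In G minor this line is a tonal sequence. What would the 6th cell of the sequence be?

The 2-note cells begin on D3, C3, Bb2 — each down a 2nd from the last.
Extending down a 2nd: A2 → G2 → F2.
Statement 6 starts on F2 and keeps the same diatonic contour: F2 G2.

F2 G2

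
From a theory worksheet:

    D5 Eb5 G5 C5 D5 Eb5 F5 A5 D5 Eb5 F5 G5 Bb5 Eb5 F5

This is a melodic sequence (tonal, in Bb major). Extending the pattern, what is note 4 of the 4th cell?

F5

Grouping in 5s, the 4th note of each cell is C5, D5, Eb5.
From Eb5, up a 2nd gives F5.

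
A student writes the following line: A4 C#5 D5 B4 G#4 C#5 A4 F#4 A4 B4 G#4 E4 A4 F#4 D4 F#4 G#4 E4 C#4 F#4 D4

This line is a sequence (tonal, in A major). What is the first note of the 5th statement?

G#3

The 7-note cells begin on A4, F#4, D4 — each down a 3rd from the last.
Continuing: B3 → G#3. Statement 5 starts on G#3.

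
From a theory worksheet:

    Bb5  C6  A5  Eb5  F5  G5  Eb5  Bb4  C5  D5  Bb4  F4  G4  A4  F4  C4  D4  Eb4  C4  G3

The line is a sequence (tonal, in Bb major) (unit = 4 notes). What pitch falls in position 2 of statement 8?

Grouping in 4s, the 2nd note of each cell is C6, G5, D5, A4, Eb4.
Carrying that down a 4th forward: Bb3 → F3 → C3.

C3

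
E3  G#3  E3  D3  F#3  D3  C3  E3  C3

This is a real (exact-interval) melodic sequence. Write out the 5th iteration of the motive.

With a 3-note motive the entries are E3, D3, C3, each down a 2nd from the previous.
Carrying on: Bb2 → Ab2.
Statement 5 starts on Ab2 and keeps the same exact contour: Ab2 C3 Ab2.

Ab2 C3 Ab2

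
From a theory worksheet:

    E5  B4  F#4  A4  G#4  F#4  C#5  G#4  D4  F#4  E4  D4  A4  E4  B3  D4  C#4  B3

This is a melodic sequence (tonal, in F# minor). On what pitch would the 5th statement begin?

Taking 6-note groups, the heads are E5, C#5, A4: the pattern moves down a 3rd.
Extending the heads down a 3rd: F#4 → D4.

D4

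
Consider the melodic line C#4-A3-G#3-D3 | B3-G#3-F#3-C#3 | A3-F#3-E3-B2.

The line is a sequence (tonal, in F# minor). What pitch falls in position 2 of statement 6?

Grouping in 4s, the 2nd note of each cell is A3, G#3, F#3.
Carrying that down a 2nd forward: E3 → D3 → C#3.

C#3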